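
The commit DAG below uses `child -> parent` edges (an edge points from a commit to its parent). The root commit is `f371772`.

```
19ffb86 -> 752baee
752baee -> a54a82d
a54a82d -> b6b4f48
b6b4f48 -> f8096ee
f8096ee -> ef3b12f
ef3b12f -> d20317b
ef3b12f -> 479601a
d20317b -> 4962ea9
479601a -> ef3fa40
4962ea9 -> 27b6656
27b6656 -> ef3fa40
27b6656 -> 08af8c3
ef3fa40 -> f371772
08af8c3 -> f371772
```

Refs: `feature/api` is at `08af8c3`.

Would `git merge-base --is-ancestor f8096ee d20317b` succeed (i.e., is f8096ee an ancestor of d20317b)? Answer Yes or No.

Ancestors of d20317b: {08af8c3, 27b6656, 4962ea9, d20317b, ef3fa40, f371772}.
f8096ee is not in that set, so it is not an ancestor of d20317b.

No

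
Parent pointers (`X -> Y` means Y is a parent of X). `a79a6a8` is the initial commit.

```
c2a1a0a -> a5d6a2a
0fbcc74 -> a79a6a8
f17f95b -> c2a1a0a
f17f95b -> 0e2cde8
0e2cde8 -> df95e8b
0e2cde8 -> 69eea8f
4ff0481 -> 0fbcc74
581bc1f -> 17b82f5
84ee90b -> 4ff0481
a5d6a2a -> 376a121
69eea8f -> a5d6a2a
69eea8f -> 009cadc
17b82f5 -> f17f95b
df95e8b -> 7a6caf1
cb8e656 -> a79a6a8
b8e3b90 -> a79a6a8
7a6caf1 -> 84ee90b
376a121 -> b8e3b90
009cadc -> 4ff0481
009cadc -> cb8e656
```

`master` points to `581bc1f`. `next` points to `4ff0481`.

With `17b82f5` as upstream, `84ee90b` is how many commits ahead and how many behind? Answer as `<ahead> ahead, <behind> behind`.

Reachable from 84ee90b: {0fbcc74, 4ff0481, 84ee90b, a79a6a8}.
Reachable from 17b82f5: {009cadc, 0e2cde8, 0fbcc74, 17b82f5, 376a121, 4ff0481, 69eea8f, 7a6caf1, 84ee90b, a5d6a2a, a79a6a8, b8e3b90, c2a1a0a, cb8e656, df95e8b, f17f95b}.
Only in 84ee90b's history (ahead): {} — 0.
Only in 17b82f5's history (behind): {009cadc, 0e2cde8, 17b82f5, 376a121, 69eea8f, 7a6caf1, a5d6a2a, b8e3b90, c2a1a0a, cb8e656, df95e8b, f17f95b} — 12.

0 ahead, 12 behind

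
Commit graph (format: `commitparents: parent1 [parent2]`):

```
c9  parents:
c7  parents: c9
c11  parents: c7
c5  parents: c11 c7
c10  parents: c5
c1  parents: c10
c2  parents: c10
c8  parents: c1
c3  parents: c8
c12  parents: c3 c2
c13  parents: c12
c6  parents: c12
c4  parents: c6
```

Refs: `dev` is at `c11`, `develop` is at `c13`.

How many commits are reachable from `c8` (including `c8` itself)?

Walking parent pointers from c8: reachable set = {c1, c10, c11, c5, c7, c8, c9}.
That is 7 commits.

7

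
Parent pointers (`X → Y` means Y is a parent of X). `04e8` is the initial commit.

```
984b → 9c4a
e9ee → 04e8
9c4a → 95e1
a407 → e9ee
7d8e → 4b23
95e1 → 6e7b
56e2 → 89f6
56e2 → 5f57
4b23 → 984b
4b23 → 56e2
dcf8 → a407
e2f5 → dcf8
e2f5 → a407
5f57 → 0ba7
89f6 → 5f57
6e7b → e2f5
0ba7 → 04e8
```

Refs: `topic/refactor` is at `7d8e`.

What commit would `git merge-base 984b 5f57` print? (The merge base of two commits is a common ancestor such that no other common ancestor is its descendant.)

Ancestors of 984b: {04e8, 6e7b, 95e1, 984b, 9c4a, a407, dcf8, e2f5, e9ee}.
Ancestors of 5f57: {04e8, 0ba7, 5f57}.
Common ancestors: {04e8}.
The only common ancestor is 04e8, so it is the merge base.

04e8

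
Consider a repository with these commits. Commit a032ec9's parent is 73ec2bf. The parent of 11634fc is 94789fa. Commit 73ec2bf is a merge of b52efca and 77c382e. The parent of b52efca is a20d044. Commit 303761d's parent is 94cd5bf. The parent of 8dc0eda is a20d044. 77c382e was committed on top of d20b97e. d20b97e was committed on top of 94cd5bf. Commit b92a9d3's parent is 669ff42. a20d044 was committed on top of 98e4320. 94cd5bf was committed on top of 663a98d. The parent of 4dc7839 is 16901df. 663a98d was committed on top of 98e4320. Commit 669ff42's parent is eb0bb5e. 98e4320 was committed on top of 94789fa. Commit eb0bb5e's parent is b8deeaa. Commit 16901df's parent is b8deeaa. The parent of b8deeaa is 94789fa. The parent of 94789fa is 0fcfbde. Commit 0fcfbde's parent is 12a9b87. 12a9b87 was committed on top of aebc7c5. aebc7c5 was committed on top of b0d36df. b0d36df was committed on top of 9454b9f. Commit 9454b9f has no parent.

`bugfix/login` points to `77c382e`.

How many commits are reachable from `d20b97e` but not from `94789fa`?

Reachable from d20b97e: {0fcfbde, 12a9b87, 663a98d, 9454b9f, 94789fa, 94cd5bf, 98e4320, aebc7c5, b0d36df, d20b97e}.
Reachable from 94789fa: {0fcfbde, 12a9b87, 9454b9f, 94789fa, aebc7c5, b0d36df}.
In d20b97e's history but not 94789fa's: {663a98d, 94cd5bf, 98e4320, d20b97e} — 4 commits.

4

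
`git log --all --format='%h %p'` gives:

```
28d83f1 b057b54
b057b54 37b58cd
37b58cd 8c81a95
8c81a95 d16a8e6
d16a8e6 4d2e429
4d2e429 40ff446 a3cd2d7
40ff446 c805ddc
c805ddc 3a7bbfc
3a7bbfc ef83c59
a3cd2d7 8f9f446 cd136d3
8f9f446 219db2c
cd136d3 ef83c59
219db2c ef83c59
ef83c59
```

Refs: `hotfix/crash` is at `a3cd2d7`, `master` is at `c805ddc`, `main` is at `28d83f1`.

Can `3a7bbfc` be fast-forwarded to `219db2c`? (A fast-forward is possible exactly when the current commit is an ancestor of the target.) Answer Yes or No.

No

A fast-forward from 3a7bbfc to 219db2c is possible iff 3a7bbfc is an ancestor of 219db2c.
Ancestors of 219db2c: {219db2c, ef83c59}.
3a7bbfc is not among them, so fast-forward is not possible.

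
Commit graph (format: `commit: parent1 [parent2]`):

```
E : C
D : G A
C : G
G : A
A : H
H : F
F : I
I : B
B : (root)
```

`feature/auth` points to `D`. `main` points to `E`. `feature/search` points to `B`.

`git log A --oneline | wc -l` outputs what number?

5

Walking parent pointers from A: reachable set = {A, B, F, H, I}.
That is 5 commits.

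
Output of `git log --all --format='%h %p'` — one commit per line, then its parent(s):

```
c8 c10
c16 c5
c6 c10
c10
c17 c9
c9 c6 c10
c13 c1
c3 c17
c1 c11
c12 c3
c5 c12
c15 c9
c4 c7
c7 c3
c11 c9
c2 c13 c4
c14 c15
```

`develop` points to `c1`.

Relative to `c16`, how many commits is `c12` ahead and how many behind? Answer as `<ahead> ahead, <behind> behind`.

0 ahead, 2 behind

Reachable from c12: {c10, c12, c17, c3, c6, c9}.
Reachable from c16: {c10, c12, c16, c17, c3, c5, c6, c9}.
Only in c12's history (ahead): {} — 0.
Only in c16's history (behind): {c16, c5} — 2.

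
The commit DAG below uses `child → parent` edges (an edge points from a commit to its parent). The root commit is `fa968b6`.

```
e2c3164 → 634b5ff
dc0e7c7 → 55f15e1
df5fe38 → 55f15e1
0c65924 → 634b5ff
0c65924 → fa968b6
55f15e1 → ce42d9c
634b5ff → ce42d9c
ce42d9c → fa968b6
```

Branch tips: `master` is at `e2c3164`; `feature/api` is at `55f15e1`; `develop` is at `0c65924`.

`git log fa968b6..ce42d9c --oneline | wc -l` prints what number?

1

Reachable from ce42d9c: {ce42d9c, fa968b6}.
Reachable from fa968b6: {fa968b6}.
In ce42d9c's history but not fa968b6's: {ce42d9c} — 1 commit.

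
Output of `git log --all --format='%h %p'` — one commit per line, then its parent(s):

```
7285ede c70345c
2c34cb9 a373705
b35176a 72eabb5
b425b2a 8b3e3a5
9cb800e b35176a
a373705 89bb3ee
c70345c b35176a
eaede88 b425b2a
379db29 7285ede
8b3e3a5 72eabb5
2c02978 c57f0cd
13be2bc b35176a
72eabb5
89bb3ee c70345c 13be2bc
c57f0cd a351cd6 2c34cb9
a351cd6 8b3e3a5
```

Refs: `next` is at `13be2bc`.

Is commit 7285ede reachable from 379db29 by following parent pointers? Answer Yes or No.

Yes

Ancestors of 379db29 (commits reachable by following parents): {379db29, 7285ede, 72eabb5, b35176a, c70345c}.
7285ede is in that set, so it is an ancestor of 379db29.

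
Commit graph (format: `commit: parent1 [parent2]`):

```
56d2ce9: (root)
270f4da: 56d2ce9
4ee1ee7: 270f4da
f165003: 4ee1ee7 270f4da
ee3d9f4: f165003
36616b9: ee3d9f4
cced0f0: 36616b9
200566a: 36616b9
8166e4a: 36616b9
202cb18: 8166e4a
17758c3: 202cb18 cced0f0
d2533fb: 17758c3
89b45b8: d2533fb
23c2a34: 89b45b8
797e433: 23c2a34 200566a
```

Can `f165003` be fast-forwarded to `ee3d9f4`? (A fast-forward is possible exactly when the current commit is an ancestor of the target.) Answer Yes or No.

A fast-forward from f165003 to ee3d9f4 is possible iff f165003 is an ancestor of ee3d9f4.
Ancestors of ee3d9f4: {270f4da, 4ee1ee7, 56d2ce9, ee3d9f4, f165003}.
f165003 is among them, so fast-forward is possible.

Yes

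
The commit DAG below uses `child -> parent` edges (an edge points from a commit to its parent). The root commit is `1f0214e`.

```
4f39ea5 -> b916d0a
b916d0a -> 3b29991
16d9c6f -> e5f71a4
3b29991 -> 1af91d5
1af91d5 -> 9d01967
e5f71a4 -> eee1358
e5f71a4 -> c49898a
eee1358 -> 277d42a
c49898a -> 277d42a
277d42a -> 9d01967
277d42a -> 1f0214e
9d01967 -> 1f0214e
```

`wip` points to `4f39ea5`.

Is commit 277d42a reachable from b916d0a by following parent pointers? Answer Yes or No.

Ancestors of b916d0a: {1af91d5, 1f0214e, 3b29991, 9d01967, b916d0a}.
277d42a is not in that set, so it is not an ancestor of b916d0a.

No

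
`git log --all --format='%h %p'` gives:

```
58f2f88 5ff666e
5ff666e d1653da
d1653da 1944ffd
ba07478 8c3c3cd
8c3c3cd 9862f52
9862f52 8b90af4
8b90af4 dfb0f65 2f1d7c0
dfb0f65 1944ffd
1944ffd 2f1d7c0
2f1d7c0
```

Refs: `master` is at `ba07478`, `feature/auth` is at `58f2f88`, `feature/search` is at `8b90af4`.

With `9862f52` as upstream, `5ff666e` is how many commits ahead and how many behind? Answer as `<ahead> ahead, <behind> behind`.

2 ahead, 3 behind

Reachable from 5ff666e: {1944ffd, 2f1d7c0, 5ff666e, d1653da}.
Reachable from 9862f52: {1944ffd, 2f1d7c0, 8b90af4, 9862f52, dfb0f65}.
Only in 5ff666e's history (ahead): {5ff666e, d1653da} — 2.
Only in 9862f52's history (behind): {8b90af4, 9862f52, dfb0f65} — 3.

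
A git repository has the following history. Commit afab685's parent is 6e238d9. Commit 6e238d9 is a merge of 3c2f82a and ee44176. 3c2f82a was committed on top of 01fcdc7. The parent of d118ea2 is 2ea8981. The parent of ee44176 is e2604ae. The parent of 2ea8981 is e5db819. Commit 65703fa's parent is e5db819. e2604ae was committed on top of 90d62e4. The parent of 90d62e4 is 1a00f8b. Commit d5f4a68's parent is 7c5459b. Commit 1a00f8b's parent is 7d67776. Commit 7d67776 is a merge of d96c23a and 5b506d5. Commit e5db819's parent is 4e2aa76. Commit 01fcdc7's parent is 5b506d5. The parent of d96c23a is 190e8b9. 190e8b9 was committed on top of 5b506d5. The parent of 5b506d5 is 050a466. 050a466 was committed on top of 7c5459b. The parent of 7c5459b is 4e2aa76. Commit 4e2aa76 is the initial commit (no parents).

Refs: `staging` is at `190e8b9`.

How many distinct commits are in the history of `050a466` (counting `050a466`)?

3

Walking parent pointers from 050a466: reachable set = {050a466, 4e2aa76, 7c5459b}.
That is 3 commits.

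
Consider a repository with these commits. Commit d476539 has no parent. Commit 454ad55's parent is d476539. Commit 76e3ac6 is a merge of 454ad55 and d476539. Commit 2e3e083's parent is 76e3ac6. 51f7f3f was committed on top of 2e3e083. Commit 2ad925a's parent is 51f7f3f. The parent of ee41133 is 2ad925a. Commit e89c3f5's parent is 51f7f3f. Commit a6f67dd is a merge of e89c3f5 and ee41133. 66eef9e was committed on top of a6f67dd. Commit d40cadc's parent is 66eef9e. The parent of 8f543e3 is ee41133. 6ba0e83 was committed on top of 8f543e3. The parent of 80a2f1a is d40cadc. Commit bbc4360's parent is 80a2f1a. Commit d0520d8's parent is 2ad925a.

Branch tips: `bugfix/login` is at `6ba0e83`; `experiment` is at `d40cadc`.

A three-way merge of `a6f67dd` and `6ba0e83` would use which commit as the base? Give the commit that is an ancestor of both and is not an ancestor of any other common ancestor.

ee41133

Ancestors of a6f67dd: {2ad925a, 2e3e083, 454ad55, 51f7f3f, 76e3ac6, a6f67dd, d476539, e89c3f5, ee41133}.
Ancestors of 6ba0e83: {2ad925a, 2e3e083, 454ad55, 51f7f3f, 6ba0e83, 76e3ac6, 8f543e3, d476539, ee41133}.
Common ancestors: {2ad925a, 2e3e083, 454ad55, 51f7f3f, 76e3ac6, d476539, ee41133}.
Among these, ee41133 is not an ancestor of any other common ancestor — it is the merge base.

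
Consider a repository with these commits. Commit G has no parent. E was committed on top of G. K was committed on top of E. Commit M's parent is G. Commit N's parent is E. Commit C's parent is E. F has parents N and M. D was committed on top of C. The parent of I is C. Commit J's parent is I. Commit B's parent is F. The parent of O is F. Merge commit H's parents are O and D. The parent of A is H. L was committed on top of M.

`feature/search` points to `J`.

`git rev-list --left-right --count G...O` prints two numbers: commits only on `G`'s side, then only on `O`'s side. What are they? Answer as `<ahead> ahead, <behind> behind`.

Reachable from G: {G}.
Reachable from O: {E, F, G, M, N, O}.
Only in G's history (ahead): {} — 0.
Only in O's history (behind): {E, F, M, N, O} — 5.

0 ahead, 5 behind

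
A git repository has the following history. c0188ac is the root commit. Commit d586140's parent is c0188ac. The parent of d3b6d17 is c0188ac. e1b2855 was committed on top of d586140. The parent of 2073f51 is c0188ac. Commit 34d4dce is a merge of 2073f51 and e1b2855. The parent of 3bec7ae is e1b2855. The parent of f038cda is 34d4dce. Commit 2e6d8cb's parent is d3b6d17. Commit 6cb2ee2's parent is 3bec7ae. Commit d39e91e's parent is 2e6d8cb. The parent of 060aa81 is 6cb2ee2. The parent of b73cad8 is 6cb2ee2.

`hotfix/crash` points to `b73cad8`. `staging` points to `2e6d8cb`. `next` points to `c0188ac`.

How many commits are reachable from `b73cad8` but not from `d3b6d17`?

Reachable from b73cad8: {3bec7ae, 6cb2ee2, b73cad8, c0188ac, d586140, e1b2855}.
Reachable from d3b6d17: {c0188ac, d3b6d17}.
In b73cad8's history but not d3b6d17's: {3bec7ae, 6cb2ee2, b73cad8, d586140, e1b2855} — 5 commits.

5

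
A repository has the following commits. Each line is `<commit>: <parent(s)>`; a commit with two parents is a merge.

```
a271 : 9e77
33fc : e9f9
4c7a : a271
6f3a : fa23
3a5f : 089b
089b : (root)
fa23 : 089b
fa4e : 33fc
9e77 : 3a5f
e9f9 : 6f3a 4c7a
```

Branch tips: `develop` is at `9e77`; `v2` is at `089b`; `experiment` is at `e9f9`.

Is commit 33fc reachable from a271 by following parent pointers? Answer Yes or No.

Ancestors of a271: {089b, 3a5f, 9e77, a271}.
33fc is not in that set, so it is not an ancestor of a271.

No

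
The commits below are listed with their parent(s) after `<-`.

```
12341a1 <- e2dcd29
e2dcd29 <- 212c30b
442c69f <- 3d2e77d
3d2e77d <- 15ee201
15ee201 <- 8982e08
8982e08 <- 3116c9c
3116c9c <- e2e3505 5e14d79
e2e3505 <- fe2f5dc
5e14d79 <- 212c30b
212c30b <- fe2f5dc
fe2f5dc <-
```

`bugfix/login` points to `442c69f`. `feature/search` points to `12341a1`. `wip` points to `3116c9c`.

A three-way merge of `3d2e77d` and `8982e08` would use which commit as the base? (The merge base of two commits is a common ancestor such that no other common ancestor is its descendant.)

Ancestors of 3d2e77d: {15ee201, 212c30b, 3116c9c, 3d2e77d, 5e14d79, 8982e08, e2e3505, fe2f5dc}.
Ancestors of 8982e08: {212c30b, 3116c9c, 5e14d79, 8982e08, e2e3505, fe2f5dc}.
Common ancestors: {212c30b, 3116c9c, 5e14d79, 8982e08, e2e3505, fe2f5dc}.
Among these, 8982e08 is not an ancestor of any other common ancestor — it is the merge base.

8982e08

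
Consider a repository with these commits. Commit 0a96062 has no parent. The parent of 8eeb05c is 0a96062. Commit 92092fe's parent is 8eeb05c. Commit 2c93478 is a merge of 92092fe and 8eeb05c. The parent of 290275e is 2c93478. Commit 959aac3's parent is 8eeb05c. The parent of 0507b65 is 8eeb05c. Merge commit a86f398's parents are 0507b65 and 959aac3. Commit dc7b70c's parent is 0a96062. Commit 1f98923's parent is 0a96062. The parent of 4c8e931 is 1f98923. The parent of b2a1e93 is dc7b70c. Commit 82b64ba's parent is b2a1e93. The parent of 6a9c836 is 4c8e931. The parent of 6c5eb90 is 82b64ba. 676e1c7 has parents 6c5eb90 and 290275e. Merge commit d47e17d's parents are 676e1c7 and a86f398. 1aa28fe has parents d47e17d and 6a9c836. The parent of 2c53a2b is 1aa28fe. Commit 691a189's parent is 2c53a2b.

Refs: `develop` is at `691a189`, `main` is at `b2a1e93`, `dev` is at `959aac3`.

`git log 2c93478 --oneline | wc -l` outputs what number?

4

Walking parent pointers from 2c93478: reachable set = {0a96062, 2c93478, 8eeb05c, 92092fe}.
That is 4 commits.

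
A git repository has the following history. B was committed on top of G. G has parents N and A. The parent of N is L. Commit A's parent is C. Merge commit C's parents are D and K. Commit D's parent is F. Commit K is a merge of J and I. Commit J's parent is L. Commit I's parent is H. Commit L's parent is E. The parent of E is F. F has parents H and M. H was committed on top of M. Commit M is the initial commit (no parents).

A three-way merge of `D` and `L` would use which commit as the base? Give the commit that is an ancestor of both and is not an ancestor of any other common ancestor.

F

Ancestors of D: {D, F, H, M}.
Ancestors of L: {E, F, H, L, M}.
Common ancestors: {F, H, M}.
Among these, F is not an ancestor of any other common ancestor — it is the merge base.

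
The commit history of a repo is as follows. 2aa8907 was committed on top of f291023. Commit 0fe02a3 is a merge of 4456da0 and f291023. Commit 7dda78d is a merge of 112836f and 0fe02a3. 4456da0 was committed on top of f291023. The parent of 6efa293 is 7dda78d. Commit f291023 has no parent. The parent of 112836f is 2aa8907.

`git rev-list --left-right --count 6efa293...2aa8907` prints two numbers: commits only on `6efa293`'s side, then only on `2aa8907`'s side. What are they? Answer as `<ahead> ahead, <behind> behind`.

Reachable from 6efa293: {0fe02a3, 112836f, 2aa8907, 4456da0, 6efa293, 7dda78d, f291023}.
Reachable from 2aa8907: {2aa8907, f291023}.
Only in 6efa293's history (ahead): {0fe02a3, 112836f, 4456da0, 6efa293, 7dda78d} — 5.
Only in 2aa8907's history (behind): {} — 0.

5 ahead, 0 behind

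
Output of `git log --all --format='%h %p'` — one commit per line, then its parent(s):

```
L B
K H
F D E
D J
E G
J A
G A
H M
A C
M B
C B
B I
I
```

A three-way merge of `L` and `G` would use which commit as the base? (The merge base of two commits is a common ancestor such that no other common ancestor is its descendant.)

Ancestors of L: {B, I, L}.
Ancestors of G: {A, B, C, G, I}.
Common ancestors: {B, I}.
Among these, B is not an ancestor of any other common ancestor — it is the merge base.

B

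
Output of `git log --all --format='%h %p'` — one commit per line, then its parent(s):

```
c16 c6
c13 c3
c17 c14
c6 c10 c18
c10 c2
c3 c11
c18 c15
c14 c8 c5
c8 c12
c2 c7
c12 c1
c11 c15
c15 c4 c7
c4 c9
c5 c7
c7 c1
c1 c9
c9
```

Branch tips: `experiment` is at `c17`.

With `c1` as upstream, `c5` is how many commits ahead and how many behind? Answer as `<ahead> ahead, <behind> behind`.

2 ahead, 0 behind

Reachable from c5: {c1, c5, c7, c9}.
Reachable from c1: {c1, c9}.
Only in c5's history (ahead): {c5, c7} — 2.
Only in c1's history (behind): {} — 0.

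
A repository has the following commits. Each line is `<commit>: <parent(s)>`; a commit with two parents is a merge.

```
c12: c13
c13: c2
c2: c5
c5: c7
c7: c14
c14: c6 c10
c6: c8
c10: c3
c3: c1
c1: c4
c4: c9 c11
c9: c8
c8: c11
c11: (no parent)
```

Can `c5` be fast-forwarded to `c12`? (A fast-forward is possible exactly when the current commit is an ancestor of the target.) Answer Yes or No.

Yes

A fast-forward from c5 to c12 is possible iff c5 is an ancestor of c12.
Ancestors of c12: {c1, c10, c11, c12, c13, c14, c2, c3, c4, c5, c6, c7, c8, c9}.
c5 is among them, so fast-forward is possible.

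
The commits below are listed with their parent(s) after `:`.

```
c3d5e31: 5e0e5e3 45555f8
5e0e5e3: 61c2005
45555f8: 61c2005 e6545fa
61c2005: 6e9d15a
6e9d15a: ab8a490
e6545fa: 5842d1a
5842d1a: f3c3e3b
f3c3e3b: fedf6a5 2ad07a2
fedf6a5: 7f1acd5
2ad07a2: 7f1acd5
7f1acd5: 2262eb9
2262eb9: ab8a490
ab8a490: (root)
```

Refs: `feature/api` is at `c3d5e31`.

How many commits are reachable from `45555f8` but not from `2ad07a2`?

Reachable from 45555f8: {2262eb9, 2ad07a2, 45555f8, 5842d1a, 61c2005, 6e9d15a, 7f1acd5, ab8a490, e6545fa, f3c3e3b, fedf6a5}.
Reachable from 2ad07a2: {2262eb9, 2ad07a2, 7f1acd5, ab8a490}.
In 45555f8's history but not 2ad07a2's: {45555f8, 5842d1a, 61c2005, 6e9d15a, e6545fa, f3c3e3b, fedf6a5} — 7 commits.

7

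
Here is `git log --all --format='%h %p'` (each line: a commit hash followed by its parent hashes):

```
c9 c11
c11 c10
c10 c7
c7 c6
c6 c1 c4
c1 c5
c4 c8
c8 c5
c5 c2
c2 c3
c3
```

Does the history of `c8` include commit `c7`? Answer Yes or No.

Ancestors of c8: {c2, c3, c5, c8}.
c7 is not in that set, so it is not an ancestor of c8.

No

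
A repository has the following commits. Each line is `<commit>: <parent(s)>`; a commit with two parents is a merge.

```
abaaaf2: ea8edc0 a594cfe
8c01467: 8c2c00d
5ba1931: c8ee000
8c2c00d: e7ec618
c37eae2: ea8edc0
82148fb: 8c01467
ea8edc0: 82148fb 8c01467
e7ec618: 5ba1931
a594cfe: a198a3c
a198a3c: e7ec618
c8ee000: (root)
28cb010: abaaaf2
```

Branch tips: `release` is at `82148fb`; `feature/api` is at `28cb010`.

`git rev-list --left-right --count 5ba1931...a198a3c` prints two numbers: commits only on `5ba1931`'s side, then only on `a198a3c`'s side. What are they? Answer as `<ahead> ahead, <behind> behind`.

0 ahead, 2 behind

Reachable from 5ba1931: {5ba1931, c8ee000}.
Reachable from a198a3c: {5ba1931, a198a3c, c8ee000, e7ec618}.
Only in 5ba1931's history (ahead): {} — 0.
Only in a198a3c's history (behind): {a198a3c, e7ec618} — 2.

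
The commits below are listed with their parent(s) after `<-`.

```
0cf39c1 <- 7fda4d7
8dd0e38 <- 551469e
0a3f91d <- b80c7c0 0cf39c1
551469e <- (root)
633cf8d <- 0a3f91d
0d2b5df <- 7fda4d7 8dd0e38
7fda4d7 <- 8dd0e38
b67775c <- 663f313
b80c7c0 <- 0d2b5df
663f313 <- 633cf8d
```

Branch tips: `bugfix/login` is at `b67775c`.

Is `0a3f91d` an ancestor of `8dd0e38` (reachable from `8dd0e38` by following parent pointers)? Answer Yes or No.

No

Ancestors of 8dd0e38: {551469e, 8dd0e38}.
0a3f91d is not in that set, so it is not an ancestor of 8dd0e38.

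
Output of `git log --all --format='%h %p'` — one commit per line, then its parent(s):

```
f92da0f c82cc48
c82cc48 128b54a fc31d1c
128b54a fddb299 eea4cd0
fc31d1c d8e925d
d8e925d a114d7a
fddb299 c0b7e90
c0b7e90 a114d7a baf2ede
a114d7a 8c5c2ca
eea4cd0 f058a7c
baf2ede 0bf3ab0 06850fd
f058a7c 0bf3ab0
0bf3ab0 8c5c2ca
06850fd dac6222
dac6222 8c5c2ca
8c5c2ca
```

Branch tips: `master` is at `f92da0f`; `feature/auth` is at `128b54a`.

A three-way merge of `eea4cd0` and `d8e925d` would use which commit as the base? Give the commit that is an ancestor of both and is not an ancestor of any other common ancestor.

8c5c2ca

Ancestors of eea4cd0: {0bf3ab0, 8c5c2ca, eea4cd0, f058a7c}.
Ancestors of d8e925d: {8c5c2ca, a114d7a, d8e925d}.
Common ancestors: {8c5c2ca}.
The only common ancestor is 8c5c2ca, so it is the merge base.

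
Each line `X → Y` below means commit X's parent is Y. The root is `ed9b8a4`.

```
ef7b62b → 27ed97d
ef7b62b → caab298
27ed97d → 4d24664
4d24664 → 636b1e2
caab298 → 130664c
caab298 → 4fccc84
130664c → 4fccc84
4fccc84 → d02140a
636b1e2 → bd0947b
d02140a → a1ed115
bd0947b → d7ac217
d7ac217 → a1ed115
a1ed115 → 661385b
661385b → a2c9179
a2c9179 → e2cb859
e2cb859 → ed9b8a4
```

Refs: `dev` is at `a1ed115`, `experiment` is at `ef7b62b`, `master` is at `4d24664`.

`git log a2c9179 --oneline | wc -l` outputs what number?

Walking parent pointers from a2c9179: reachable set = {a2c9179, e2cb859, ed9b8a4}.
That is 3 commits.

3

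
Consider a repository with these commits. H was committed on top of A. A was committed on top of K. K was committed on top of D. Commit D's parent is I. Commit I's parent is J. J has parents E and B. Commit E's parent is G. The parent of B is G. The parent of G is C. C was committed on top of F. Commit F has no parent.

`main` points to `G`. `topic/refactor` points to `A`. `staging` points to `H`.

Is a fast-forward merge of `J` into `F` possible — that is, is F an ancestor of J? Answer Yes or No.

A fast-forward from F to J is possible iff F is an ancestor of J.
Ancestors of J: {B, C, E, F, G, J}.
F is among them, so fast-forward is possible.

Yes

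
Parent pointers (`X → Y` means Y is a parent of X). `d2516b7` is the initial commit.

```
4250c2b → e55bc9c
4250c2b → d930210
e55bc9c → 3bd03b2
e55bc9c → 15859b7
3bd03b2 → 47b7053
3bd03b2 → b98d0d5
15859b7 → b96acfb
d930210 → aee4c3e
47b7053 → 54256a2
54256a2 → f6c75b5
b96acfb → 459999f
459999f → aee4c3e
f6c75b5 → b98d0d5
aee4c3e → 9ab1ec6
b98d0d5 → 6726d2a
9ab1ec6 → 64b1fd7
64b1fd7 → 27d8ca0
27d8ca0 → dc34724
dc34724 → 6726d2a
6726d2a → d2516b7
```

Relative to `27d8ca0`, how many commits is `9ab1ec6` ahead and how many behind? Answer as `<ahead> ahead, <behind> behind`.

Reachable from 9ab1ec6: {27d8ca0, 64b1fd7, 6726d2a, 9ab1ec6, d2516b7, dc34724}.
Reachable from 27d8ca0: {27d8ca0, 6726d2a, d2516b7, dc34724}.
Only in 9ab1ec6's history (ahead): {64b1fd7, 9ab1ec6} — 2.
Only in 27d8ca0's history (behind): {} — 0.

2 ahead, 0 behind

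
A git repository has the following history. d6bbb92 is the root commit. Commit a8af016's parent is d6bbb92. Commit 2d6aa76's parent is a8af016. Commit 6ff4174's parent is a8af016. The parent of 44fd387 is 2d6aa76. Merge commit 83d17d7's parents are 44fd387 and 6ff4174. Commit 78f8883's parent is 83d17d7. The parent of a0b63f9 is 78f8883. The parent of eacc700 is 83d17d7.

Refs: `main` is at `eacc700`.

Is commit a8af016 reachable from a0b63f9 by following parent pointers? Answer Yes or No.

Ancestors of a0b63f9 (commits reachable by following parents): {2d6aa76, 44fd387, 6ff4174, 78f8883, 83d17d7, a0b63f9, a8af016, d6bbb92}.
a8af016 is in that set, so it is an ancestor of a0b63f9.

Yes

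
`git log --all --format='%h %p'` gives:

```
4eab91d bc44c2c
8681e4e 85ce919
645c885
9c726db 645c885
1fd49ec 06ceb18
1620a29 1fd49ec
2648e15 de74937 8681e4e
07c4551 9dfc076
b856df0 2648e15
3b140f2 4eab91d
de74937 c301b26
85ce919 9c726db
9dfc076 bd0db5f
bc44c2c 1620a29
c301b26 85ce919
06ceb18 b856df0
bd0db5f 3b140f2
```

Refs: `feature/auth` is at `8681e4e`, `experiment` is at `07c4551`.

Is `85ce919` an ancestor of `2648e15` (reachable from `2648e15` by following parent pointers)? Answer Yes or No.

Ancestors of 2648e15 (commits reachable by following parents): {2648e15, 645c885, 85ce919, 8681e4e, 9c726db, c301b26, de74937}.
85ce919 is in that set, so it is an ancestor of 2648e15.

Yes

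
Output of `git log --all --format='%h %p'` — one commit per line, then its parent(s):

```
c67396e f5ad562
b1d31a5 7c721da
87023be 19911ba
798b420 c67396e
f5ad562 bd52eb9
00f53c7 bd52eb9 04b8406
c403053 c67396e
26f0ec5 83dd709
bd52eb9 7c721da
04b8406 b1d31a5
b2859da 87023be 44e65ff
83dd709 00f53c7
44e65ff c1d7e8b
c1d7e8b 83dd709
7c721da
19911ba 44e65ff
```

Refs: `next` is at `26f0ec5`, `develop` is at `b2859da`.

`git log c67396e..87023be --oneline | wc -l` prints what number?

8

Reachable from 87023be: {00f53c7, 04b8406, 19911ba, 44e65ff, 7c721da, 83dd709, 87023be, b1d31a5, bd52eb9, c1d7e8b}.
Reachable from c67396e: {7c721da, bd52eb9, c67396e, f5ad562}.
In 87023be's history but not c67396e's: {00f53c7, 04b8406, 19911ba, 44e65ff, 83dd709, 87023be, b1d31a5, c1d7e8b} — 8 commits.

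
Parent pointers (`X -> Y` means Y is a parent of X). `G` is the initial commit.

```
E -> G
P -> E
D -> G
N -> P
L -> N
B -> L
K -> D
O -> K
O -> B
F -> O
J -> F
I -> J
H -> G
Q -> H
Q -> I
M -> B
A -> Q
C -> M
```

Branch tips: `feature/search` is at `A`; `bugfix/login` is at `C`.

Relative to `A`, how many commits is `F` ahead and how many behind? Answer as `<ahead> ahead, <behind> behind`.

0 ahead, 5 behind

Reachable from F: {B, D, E, F, G, K, L, N, O, P}.
Reachable from A: {A, B, D, E, F, G, H, I, J, K, L, N, O, P, Q}.
Only in F's history (ahead): {} — 0.
Only in A's history (behind): {A, H, I, J, Q} — 5.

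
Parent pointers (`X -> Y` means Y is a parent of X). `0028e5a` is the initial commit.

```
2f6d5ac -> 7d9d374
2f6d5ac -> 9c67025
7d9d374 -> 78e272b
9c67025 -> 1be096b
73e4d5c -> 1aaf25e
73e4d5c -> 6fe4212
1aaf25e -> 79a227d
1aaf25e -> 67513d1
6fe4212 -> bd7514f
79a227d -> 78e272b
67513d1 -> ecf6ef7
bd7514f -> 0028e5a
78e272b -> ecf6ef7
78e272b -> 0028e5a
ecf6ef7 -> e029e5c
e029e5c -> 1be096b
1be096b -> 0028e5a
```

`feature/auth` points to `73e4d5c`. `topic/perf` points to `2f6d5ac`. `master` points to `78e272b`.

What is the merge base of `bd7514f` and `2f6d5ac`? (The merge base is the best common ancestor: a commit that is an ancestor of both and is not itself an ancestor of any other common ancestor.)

0028e5a

Ancestors of bd7514f: {0028e5a, bd7514f}.
Ancestors of 2f6d5ac: {0028e5a, 1be096b, 2f6d5ac, 78e272b, 7d9d374, 9c67025, e029e5c, ecf6ef7}.
Common ancestors: {0028e5a}.
The only common ancestor is 0028e5a, so it is the merge base.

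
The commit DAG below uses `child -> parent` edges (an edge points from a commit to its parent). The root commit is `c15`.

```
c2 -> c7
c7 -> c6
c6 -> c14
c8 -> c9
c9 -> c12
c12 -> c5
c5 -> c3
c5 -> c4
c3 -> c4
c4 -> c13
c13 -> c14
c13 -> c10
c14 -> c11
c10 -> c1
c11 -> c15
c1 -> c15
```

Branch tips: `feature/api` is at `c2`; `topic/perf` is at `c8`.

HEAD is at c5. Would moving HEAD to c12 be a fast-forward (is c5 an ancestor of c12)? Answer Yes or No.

Yes

A fast-forward from c5 to c12 is possible iff c5 is an ancestor of c12.
Ancestors of c12: {c1, c10, c11, c12, c13, c14, c15, c3, c4, c5}.
c5 is among them, so fast-forward is possible.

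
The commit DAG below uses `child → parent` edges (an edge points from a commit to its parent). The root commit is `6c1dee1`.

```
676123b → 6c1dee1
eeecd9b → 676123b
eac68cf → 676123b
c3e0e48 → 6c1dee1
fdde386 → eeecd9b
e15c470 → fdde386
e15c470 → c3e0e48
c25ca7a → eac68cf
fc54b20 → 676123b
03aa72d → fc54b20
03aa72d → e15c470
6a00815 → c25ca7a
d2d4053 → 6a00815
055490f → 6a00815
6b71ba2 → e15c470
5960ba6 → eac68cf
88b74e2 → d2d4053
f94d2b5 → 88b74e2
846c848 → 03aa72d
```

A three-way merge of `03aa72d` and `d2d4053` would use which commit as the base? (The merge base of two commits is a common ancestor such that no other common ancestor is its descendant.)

Ancestors of 03aa72d: {03aa72d, 676123b, 6c1dee1, c3e0e48, e15c470, eeecd9b, fc54b20, fdde386}.
Ancestors of d2d4053: {676123b, 6a00815, 6c1dee1, c25ca7a, d2d4053, eac68cf}.
Common ancestors: {676123b, 6c1dee1}.
Among these, 676123b is not an ancestor of any other common ancestor — it is the merge base.

676123b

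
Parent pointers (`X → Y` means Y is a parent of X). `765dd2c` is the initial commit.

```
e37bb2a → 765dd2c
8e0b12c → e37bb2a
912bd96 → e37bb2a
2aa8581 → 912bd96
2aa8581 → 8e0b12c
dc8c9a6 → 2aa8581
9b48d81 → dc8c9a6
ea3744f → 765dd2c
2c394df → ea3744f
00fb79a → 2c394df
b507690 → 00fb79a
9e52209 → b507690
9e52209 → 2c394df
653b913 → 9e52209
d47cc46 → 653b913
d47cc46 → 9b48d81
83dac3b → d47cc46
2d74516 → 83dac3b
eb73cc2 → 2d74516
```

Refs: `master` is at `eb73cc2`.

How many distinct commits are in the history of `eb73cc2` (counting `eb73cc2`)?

Walking parent pointers from eb73cc2: reachable set = {00fb79a, 2aa8581, 2c394df, 2d74516, 653b913, 765dd2c, 83dac3b, 8e0b12c, 912bd96, 9b48d81, 9e52209, b507690, d47cc46, dc8c9a6, e37bb2a, ea3744f, eb73cc2}.
That is 17 commits.

17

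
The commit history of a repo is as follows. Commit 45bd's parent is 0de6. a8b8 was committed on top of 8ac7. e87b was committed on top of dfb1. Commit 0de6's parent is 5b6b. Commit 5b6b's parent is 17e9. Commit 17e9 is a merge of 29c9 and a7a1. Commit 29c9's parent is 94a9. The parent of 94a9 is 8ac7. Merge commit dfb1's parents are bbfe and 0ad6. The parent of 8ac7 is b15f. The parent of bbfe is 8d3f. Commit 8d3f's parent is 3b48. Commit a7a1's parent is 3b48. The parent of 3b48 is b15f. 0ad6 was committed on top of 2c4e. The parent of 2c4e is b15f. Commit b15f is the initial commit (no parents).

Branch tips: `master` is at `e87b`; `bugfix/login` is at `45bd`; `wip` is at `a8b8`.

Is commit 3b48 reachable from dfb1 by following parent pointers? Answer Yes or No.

Ancestors of dfb1 (commits reachable by following parents): {0ad6, 2c4e, 3b48, 8d3f, b15f, bbfe, dfb1}.
3b48 is in that set, so it is an ancestor of dfb1.

Yes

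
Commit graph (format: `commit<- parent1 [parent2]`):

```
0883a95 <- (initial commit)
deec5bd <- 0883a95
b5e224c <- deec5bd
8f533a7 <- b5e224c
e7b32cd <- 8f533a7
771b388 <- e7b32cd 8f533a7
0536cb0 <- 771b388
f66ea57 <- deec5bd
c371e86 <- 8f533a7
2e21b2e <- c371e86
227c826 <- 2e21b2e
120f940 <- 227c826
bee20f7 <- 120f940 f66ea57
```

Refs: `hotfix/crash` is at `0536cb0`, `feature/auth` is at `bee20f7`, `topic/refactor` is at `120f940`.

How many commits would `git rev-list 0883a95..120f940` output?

7

Reachable from 120f940: {0883a95, 120f940, 227c826, 2e21b2e, 8f533a7, b5e224c, c371e86, deec5bd}.
Reachable from 0883a95: {0883a95}.
In 120f940's history but not 0883a95's: {120f940, 227c826, 2e21b2e, 8f533a7, b5e224c, c371e86, deec5bd} — 7 commits.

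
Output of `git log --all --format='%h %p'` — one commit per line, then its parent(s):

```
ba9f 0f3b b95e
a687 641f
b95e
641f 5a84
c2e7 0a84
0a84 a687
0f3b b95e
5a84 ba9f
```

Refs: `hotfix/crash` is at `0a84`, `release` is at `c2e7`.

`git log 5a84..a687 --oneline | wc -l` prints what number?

2

Reachable from a687: {0f3b, 5a84, 641f, a687, b95e, ba9f}.
Reachable from 5a84: {0f3b, 5a84, b95e, ba9f}.
In a687's history but not 5a84's: {641f, a687} — 2 commits.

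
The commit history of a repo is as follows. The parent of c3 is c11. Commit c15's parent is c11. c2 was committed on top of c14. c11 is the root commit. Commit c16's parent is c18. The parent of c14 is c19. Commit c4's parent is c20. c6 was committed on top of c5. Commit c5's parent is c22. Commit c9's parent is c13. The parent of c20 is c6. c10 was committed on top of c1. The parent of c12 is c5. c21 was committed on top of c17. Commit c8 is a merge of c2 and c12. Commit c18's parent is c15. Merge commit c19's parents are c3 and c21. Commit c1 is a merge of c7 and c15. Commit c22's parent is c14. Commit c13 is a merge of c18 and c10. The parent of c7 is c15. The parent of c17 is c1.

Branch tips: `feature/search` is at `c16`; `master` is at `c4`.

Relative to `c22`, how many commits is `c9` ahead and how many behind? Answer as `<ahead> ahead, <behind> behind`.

4 ahead, 6 behind

Reachable from c9: {c1, c10, c11, c13, c15, c18, c7, c9}.
Reachable from c22: {c1, c11, c14, c15, c17, c19, c21, c22, c3, c7}.
Only in c9's history (ahead): {c10, c13, c18, c9} — 4.
Only in c22's history (behind): {c14, c17, c19, c21, c22, c3} — 6.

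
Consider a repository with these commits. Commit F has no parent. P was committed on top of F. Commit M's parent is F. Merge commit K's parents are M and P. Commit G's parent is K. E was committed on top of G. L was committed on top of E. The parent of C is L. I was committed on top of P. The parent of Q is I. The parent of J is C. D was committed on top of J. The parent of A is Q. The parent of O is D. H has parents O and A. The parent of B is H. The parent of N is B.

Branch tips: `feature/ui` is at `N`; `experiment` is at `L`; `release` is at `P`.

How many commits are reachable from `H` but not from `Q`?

11

Reachable from H: {A, C, D, E, F, G, H, I, J, K, L, M, O, P, Q}.
Reachable from Q: {F, I, P, Q}.
In H's history but not Q's: {A, C, D, E, G, H, J, K, L, M, O} — 11 commits.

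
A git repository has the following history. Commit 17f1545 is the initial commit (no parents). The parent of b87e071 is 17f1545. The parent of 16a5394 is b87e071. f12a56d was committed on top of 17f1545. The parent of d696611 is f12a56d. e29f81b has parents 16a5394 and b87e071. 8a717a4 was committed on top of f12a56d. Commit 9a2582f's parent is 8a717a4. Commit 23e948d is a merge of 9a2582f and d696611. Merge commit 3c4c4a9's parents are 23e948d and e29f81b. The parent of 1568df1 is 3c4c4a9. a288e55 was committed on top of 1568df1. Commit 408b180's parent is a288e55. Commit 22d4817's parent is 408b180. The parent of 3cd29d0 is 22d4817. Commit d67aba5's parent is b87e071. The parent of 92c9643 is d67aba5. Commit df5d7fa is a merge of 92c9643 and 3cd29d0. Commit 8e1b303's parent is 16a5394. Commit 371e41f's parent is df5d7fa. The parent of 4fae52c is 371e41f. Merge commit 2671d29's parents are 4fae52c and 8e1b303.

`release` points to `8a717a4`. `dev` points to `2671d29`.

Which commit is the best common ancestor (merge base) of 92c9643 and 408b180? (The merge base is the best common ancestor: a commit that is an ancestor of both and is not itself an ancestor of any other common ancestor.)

Ancestors of 92c9643: {17f1545, 92c9643, b87e071, d67aba5}.
Ancestors of 408b180: {1568df1, 16a5394, 17f1545, 23e948d, 3c4c4a9, 408b180, 8a717a4, 9a2582f, a288e55, b87e071, d696611, e29f81b, f12a56d}.
Common ancestors: {17f1545, b87e071}.
Among these, b87e071 is not an ancestor of any other common ancestor — it is the merge base.

b87e071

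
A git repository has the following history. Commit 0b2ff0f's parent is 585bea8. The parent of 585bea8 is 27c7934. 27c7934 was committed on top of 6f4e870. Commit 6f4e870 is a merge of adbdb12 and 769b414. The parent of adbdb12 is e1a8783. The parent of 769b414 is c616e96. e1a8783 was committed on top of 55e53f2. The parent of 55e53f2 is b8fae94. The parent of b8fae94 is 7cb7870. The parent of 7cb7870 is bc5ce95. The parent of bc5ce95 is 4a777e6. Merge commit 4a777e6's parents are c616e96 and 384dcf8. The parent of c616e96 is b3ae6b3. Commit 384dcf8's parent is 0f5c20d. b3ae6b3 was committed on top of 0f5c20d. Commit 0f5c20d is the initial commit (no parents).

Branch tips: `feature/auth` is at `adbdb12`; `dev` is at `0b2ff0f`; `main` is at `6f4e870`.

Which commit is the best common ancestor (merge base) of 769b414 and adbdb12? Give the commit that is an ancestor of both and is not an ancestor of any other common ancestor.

Ancestors of 769b414: {0f5c20d, 769b414, b3ae6b3, c616e96}.
Ancestors of adbdb12: {0f5c20d, 384dcf8, 4a777e6, 55e53f2, 7cb7870, adbdb12, b3ae6b3, b8fae94, bc5ce95, c616e96, e1a8783}.
Common ancestors: {0f5c20d, b3ae6b3, c616e96}.
Among these, c616e96 is not an ancestor of any other common ancestor — it is the merge base.

c616e96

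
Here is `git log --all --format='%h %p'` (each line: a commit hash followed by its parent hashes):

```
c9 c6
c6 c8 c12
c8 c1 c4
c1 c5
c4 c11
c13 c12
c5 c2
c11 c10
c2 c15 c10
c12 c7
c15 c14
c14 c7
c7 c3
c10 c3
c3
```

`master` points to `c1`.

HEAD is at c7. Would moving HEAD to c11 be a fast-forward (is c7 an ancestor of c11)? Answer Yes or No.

No

A fast-forward from c7 to c11 is possible iff c7 is an ancestor of c11.
Ancestors of c11: {c10, c11, c3}.
c7 is not among them, so fast-forward is not possible.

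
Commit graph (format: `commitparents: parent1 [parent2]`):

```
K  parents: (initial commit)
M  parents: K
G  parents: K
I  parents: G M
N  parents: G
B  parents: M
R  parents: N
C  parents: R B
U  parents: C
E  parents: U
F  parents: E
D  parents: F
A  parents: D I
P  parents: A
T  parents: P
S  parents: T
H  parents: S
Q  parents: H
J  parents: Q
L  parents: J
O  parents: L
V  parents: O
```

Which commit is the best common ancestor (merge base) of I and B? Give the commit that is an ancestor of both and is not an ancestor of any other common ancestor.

M

Ancestors of I: {G, I, K, M}.
Ancestors of B: {B, K, M}.
Common ancestors: {K, M}.
Among these, M is not an ancestor of any other common ancestor — it is the merge base.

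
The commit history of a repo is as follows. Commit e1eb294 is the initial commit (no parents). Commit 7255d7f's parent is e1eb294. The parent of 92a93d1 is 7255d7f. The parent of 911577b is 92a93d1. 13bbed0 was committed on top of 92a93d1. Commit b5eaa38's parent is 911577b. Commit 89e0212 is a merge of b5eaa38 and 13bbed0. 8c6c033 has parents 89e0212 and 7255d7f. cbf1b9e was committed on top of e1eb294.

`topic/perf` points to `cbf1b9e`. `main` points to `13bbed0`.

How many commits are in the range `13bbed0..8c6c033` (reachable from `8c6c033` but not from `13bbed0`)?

Reachable from 8c6c033: {13bbed0, 7255d7f, 89e0212, 8c6c033, 911577b, 92a93d1, b5eaa38, e1eb294}.
Reachable from 13bbed0: {13bbed0, 7255d7f, 92a93d1, e1eb294}.
In 8c6c033's history but not 13bbed0's: {89e0212, 8c6c033, 911577b, b5eaa38} — 4 commits.

4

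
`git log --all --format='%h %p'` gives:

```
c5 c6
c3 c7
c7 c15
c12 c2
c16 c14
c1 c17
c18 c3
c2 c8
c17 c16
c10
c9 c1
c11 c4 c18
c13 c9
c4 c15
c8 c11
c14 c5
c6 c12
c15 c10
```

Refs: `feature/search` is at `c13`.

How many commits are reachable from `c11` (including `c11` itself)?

Walking parent pointers from c11: reachable set = {c10, c11, c15, c18, c3, c4, c7}.
That is 7 commits.

7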